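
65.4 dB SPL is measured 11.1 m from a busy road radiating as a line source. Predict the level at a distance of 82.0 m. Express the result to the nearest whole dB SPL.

57 dB SPL

Cylindrical spreading from a line source gives a 10·log₁₀(r₂/r₁) drop.
L₂ = 65.4 − 10·log₁₀(82.0/11.1) = 65.4 − 8.685 = 56.72 dB SPL.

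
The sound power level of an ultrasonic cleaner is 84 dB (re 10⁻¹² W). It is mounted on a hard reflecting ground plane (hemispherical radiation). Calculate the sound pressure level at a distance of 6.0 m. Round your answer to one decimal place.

60.5 dB

The power spreads over a hemisphere of area 2π·r², so L_p = L_w − 10·log₁₀(2π·r²).
2π·r² = 226.2 m², 10·log₁₀ of that is 23.545 dB.
L_p = 84 − 23.545 = 60.46 dB.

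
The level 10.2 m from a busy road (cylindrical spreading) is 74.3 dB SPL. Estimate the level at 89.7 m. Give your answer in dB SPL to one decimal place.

64.9 dB SPL

Cylindrical spreading from a line source gives a 10·log₁₀(r₂/r₁) drop.
L₂ = 74.3 − 10·log₁₀(89.7/10.2) = 74.3 − 9.442 = 64.86 dB SPL.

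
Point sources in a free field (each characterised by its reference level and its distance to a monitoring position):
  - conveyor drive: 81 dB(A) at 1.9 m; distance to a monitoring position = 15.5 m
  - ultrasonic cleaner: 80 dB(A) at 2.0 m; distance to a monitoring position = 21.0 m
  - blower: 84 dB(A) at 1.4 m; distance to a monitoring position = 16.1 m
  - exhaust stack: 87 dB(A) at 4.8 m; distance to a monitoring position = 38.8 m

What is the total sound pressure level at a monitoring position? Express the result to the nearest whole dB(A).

Propagate each source to the receiver with L = L_ref − 20·log₁₀(r/r_ref), then add intensities.
conveyor drive: 81 − 20·log₁₀(15.5/1.9) = 81 − 18.23 = 62.77 dB(A).
ultrasonic cleaner: 80 − 20·log₁₀(21.0/2.0) = 80 − 20.42 = 59.58 dB(A).
blower: 84 − 20·log₁₀(16.1/1.4) = 84 − 21.21 = 62.79 dB(A).
exhaust stack: 87 − 20·log₁₀(38.8/4.8) = 87 − 18.15 = 68.85 dB(A).
Σ 10^(L/10) = 1.237e+07 → L_total = 10·log₁₀(1.237e+07) = 70.92 dB(A).

71 dB(A)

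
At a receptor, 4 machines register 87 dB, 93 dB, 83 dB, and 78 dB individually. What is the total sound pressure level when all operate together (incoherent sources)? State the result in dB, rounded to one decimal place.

For uncorrelated sources the intensities add, so convert each level to linear form, sum, and take 10·log₁₀ of the total.
Σ 10^(L/10) = 10^(87/10) + 10^(93/10) + 10^(83/10) + 10^(78/10) = 2.759e+09.
L_total = 10·log₁₀(2.759e+09) = 94.41 dB.

94.4 dB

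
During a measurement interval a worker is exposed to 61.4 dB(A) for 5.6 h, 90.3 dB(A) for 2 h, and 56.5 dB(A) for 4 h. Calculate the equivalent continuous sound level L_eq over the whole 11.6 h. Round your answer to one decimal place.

82.7 dB(A)

The energy average is taken in the linear domain: L_eq = 10·log₁₀[(Σ tᵢ·10^(Lᵢ/10))/T], T = 11.6 h.
Σ tᵢ·10^(Lᵢ/10) = 5.6·10^(61.4/10) + 2·10^(90.3/10) + 4·10^(56.5/10) = 2.153e+09.
L_eq = 10·log₁₀(2.153e+09/11.6) = 82.68 dB(A).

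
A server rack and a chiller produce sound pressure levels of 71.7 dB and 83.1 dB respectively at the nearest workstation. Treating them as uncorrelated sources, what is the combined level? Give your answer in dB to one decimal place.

Incoherent sources combine by intensity addition: L_total = 10·log₁₀(Σ 10^(L_i/10)).
Σ 10^(L/10) = 10^(71.7/10) + 10^(83.1/10) = 2.190e+08.
L_total = 10·log₁₀(2.190e+08) = 83.40 dB.

83.4 dB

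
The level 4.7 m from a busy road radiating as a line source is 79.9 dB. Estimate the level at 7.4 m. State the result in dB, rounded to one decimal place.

Cylindrical spreading from a line source gives a 10·log₁₀(r₂/r₁) drop.
L₂ = 79.9 − 10·log₁₀(7.4/4.7) = 79.9 − 1.971 = 77.93 dB.

77.9 dB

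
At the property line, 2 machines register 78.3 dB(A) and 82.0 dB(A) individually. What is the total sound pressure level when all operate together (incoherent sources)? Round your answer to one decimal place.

83.5 dB(A)

Incoherent sources combine by intensity addition: L_total = 10·log₁₀(Σ 10^(L_i/10)).
Σ 10^(L/10) = 10^(78.3/10) + 10^(82.0/10) = 2.261e+08.
L_total = 10·log₁₀(2.261e+08) = 83.54 dB(A).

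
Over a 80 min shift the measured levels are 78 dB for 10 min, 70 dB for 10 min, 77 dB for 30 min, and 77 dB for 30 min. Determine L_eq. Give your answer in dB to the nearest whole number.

Weight each interval's intensity by its duration and average over T = 80 min:
Σ tᵢ·10^(Lᵢ/10) = 10·10^(78/10) + 10·10^(70/10) + 30·10^(77/10) + 30·10^(77/10) = 3.738e+09.
L_eq = 10·log₁₀(3.738e+09/80) = 76.70 dB.

77 dB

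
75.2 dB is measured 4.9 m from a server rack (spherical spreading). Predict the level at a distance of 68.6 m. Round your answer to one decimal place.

Spherical spreading from a point source gives a 20·log₁₀(r₂/r₁) drop.
L₂ = 75.2 − 20·log₁₀(68.6/4.9) = 75.2 − 22.923 = 52.28 dB.

52.3 dB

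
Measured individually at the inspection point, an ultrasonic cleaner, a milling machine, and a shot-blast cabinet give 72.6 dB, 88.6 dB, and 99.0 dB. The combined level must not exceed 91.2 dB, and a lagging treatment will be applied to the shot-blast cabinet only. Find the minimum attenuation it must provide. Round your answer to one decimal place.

11.4 dB

Everything except the shot-blast cabinet sums to 10^(72.6/10) + 10^(88.6/10) = 7.426e+08 in linear terms, 88.71 dB.
To meet 91.2 dB overall, the treated shot-blast cabinet may contribute at most 10^(91.2/10) − 7.426e+08 = 5.756e+08, i.e. 87.60 dB.
Required insertion loss = 99.0 − 87.60 = 11.40 dB.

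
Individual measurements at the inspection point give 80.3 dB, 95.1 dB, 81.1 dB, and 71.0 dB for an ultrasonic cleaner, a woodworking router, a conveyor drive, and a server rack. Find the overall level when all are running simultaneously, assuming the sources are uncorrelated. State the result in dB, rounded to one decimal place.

95.4 dB

Incoherent sources combine by intensity addition: L_total = 10·log₁₀(Σ 10^(L_i/10)).
Σ 10^(L/10) = 10^(80.3/10) + 10^(95.1/10) + 10^(81.1/10) + 10^(71.0/10) = 3.485e+09.
L_total = 10·log₁₀(3.485e+09) = 95.42 dB.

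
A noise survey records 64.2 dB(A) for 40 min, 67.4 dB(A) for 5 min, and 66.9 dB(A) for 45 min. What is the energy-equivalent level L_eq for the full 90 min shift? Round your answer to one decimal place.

65.9 dB(A)

Weight each interval's intensity by its duration and average over T = 90 min:
Σ tᵢ·10^(Lᵢ/10) = 40·10^(64.2/10) + 5·10^(67.4/10) + 45·10^(66.9/10) = 3.531e+08.
L_eq = 10·log₁₀(3.531e+08/90) = 65.94 dB(A).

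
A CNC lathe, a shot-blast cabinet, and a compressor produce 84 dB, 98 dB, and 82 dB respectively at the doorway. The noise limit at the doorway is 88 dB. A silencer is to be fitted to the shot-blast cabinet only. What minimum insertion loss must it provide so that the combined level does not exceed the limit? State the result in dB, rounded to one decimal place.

Fixed contribution from the other sources: Σ 10^(L/10) = 10^(84/10) + 10^(82/10) = 4.097e+08 (86.12 dB).
To meet 88 dB overall, the treated shot-blast cabinet may contribute at most 10^(88/10) − 4.097e+08 = 2.213e+08, i.e. 83.45 dB.
Required insertion loss = 98 − 83.45 = 14.55 dB.

14.6 dB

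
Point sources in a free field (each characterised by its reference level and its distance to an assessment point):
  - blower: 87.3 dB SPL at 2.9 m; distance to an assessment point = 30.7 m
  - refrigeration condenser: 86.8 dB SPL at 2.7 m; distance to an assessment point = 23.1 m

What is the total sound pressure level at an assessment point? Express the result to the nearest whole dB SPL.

Apply inverse-square spreading to bring every level to the receiver, then sum 10^(L/10).
blower: 87.3 − 20·log₁₀(30.7/2.9) = 87.3 − 20.49 = 66.81 dB SPL.
refrigeration condenser: 86.8 − 20·log₁₀(23.1/2.7) = 86.8 − 18.64 = 68.16 dB SPL.
Σ 10^(L/10) = 1.133e+07 → L_total = 10·log₁₀(1.133e+07) = 70.54 dB SPL.

71 dB SPL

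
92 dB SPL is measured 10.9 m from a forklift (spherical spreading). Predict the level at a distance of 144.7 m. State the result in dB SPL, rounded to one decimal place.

For a point source, L₂ = L₁ − 20·log₁₀(r₂/r₁).
L₂ = 92 − 20·log₁₀(144.7/10.9) = 92 − 22.461 = 69.54 dB SPL.

69.5 dB SPL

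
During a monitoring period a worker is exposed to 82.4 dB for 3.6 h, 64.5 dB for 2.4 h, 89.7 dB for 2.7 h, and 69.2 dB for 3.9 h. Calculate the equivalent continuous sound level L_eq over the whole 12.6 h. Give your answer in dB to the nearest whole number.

The energy average is taken in the linear domain: L_eq = 10·log₁₀[(Σ tᵢ·10^(Lᵢ/10))/T], T = 12.6 h.
Σ tᵢ·10^(Lᵢ/10) = 3.6·10^(82.4/10) + 2.4·10^(64.5/10) + 2.7·10^(89.7/10) + 3.9·10^(69.2/10) = 3.185e+09.
L_eq = 10·log₁₀(3.185e+09/12.6) = 84.03 dB.

84 dB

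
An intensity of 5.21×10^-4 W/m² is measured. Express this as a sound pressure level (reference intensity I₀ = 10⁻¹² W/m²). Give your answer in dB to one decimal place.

87.2 dB

I/I₀ = 5.21×10^-4/10⁻¹² = 5.21×10^8, and L = 10·log₁₀(I/I₀).
L = 10·(0.7168 + 8) = 87.17 dB.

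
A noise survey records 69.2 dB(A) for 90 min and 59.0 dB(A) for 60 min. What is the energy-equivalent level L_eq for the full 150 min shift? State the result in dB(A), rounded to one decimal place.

67.2 dB(A)

L_eq = 10·log₁₀[(1/T)·Σ tᵢ·10^(Lᵢ/10)] with T = 150 min.
Σ tᵢ·10^(Lᵢ/10) = 90·10^(69.2/10) + 60·10^(59.0/10) = 7.962e+08.
L_eq = 10·log₁₀(7.962e+08/150) = 67.25 dB(A).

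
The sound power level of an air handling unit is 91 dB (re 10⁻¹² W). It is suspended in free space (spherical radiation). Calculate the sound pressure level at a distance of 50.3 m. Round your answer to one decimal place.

46.0 dB

Free-field spherical radiation: L_p = L_w − 10·log₁₀(4π·r²), r = 50.3 m.
4π·r² = 3.179e+04 m², 10·log₁₀ of that is 45.023 dB.
L_p = 91 − 45.023 = 45.98 dB.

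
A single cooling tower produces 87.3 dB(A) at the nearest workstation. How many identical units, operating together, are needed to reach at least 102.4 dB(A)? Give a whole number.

33

Need L₁ + 10·log₁₀ N ≥ 102.4, i.e. log₁₀ N ≥ 1.51.
N ≥ 10^(15.1/10) = 32.359, so N = 33.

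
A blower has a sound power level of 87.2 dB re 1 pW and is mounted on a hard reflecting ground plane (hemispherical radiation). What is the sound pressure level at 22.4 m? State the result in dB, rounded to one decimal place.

Free-field hemispherical radiation: L_p = L_w − 10·log₁₀(2π·r²), r = 22.4 m.
2π·r² = 3153 m², 10·log₁₀ of that is 34.987 dB.
L_p = 87.2 − 34.987 = 52.21 dB.

52.2 dB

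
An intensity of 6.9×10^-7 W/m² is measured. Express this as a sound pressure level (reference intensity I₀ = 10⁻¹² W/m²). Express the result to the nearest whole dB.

I/I₀ = 6.9×10^-7/10⁻¹² = 6.9×10^5, and L = 10·log₁₀(I/I₀).
L = 10·(0.8388 + 5) = 58.39 dB.

58 dB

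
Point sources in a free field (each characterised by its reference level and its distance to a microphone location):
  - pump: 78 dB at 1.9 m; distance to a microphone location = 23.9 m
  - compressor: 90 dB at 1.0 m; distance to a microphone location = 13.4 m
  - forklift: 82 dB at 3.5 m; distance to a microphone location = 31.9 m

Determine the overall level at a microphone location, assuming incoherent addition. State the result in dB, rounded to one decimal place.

Propagate each source to the receiver with L = L_ref − 20·log₁₀(r/r_ref), then add intensities.
pump: 78 − 20·log₁₀(23.9/1.9) = 78 − 21.99 = 56.01 dB.
compressor: 90 − 20·log₁₀(13.4/1.0) = 90 − 22.54 = 67.46 dB.
forklift: 82 − 20·log₁₀(31.9/3.5) = 82 − 19.19 = 62.81 dB.
Σ 10^(L/10) = 7.876e+06 → L_total = 10·log₁₀(7.876e+06) = 68.96 dB.

69.0 dB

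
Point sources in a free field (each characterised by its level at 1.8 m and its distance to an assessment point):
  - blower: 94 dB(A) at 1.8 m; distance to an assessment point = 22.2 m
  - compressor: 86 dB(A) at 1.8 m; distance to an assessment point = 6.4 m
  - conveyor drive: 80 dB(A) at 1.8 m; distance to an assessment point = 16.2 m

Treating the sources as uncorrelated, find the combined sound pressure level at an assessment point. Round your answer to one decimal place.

Propagate each source to the receiver with L = L_ref − 20·log₁₀(r/r_ref), then add intensities.
blower: 94 − 20·log₁₀(22.2/1.8) = 94 − 21.82 = 72.18 dB(A).
compressor: 86 − 20·log₁₀(6.4/1.8) = 86 − 11.02 = 74.98 dB(A).
conveyor drive: 80 − 20·log₁₀(16.2/1.8) = 80 − 19.08 = 60.92 dB(A).
Σ 10^(L/10) = 4.924e+07 → L_total = 10·log₁₀(4.924e+07) = 76.92 dB(A).

76.9 dB(A)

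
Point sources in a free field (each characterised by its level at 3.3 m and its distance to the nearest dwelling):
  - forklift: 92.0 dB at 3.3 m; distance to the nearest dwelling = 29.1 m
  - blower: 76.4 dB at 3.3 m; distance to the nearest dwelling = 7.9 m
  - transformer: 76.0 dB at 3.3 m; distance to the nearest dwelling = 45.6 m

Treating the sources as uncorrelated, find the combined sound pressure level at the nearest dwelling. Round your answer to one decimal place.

Propagate each source to the receiver with L = L_ref − 20·log₁₀(r/r_ref), then add intensities.
forklift: 92.0 − 20·log₁₀(29.1/3.3) = 92.0 − 18.91 = 73.09 dB.
blower: 76.4 − 20·log₁₀(7.9/3.3) = 76.4 − 7.58 = 68.82 dB.
transformer: 76.0 − 20·log₁₀(45.6/3.3) = 76.0 − 22.81 = 53.19 dB.
Σ 10^(L/10) = 2.821e+07 → L_total = 10·log₁₀(2.821e+07) = 74.50 dB.

74.5 dB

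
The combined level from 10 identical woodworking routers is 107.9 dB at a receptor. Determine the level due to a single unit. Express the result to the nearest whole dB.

98 dB

10 equal contributions raise the level by 10·log₁₀ 10 = 10.000 dB, so each unit alone gives 107.9 − 10.000.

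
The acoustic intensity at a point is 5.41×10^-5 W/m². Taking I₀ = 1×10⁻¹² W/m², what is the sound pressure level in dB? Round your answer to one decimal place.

77.3 dB

Dividing by I₀ shifts the exponent by 12: I/I₀ = 5.41×10^7.
L = 10·(0.7332 + 7) = 77.33 dB.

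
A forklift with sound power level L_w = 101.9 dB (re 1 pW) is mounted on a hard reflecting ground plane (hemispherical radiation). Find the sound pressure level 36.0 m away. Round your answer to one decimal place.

The power spreads over a hemisphere of area 2π·r², so L_p = L_w − 10·log₁₀(2π·r²).
2π·r² = 8143 m², 10·log₁₀ of that is 39.108 dB.
L_p = 101.9 − 39.108 = 62.79 dB.

62.8 dB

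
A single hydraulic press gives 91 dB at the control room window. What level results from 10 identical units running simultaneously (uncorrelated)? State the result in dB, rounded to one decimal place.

101.0 dB

N identical incoherent sources raise the level by 10·log₁₀ N.
L_total = 91 + 10·log₁₀(10) = 91 + 10.000 = 101.00 dB.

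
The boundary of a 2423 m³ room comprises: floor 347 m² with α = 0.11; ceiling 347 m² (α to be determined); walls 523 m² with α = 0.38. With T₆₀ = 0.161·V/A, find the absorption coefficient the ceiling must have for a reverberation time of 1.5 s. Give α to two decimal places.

0.07

A = 0.161·V/T₆₀ = 0.161·2423/1.5 = 260.07 m² sabins.
Absorption from the other surfaces = 347·0.11 + 523·0.38 = 236.91 m², so the ceiling must supply 23.16 m² over 347 m².
α = 23.16/347 = 0.067.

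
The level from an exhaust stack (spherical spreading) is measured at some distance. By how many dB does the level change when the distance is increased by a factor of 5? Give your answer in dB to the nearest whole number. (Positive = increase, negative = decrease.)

A point source loses 6 dB per doubling of distance; generally ΔL = −20·log₁₀(r₂/r₁).
ΔL = −20·log₁₀(5) = -13.98 dB.

-14 dB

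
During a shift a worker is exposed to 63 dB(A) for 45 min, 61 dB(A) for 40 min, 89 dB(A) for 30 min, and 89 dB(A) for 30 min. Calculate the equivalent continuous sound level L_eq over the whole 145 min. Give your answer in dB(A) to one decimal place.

Weight each interval's intensity by its duration and average over T = 145 min:
Σ tᵢ·10^(Lᵢ/10) = 45·10^(63/10) + 40·10^(61/10) + 30·10^(89/10) + 30·10^(89/10) = 4.780e+10.
L_eq = 10·log₁₀(4.780e+10/145) = 85.18 dB(A).

85.2 dB(A)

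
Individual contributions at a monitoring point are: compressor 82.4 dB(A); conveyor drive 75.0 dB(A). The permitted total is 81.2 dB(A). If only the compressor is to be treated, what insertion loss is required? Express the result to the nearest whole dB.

2 dB

The untreated sources together contribute 10^(75.0/10) = 3.162e+07, i.e. 75.00 dB(A).
The limit corresponds to 10^(81.2/10) = 1.318e+08; subtracting the fixed part leaves 1.002e+08 for the compressor, i.e. 80.01 dB(A).
Required insertion loss = 82.4 − 80.01 = 2.39 dB.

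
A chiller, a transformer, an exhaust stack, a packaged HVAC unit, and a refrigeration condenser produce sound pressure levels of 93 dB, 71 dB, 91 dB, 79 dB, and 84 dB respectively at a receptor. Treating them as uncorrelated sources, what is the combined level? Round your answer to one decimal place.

95.6 dB

For uncorrelated sources the intensities add, so convert each level to linear form, sum, and take 10·log₁₀ of the total.
Σ 10^(L/10) = 10^(93/10) + 10^(71/10) + 10^(91/10) + 10^(79/10) + 10^(84/10) = 3.597e+09.
L_total = 10·log₁₀(3.597e+09) = 95.56 dB.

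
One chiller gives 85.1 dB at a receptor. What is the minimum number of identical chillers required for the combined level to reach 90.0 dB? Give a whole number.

4

The shortfall is 90.0 − 85.1 = 4.9 dB, and N units add 10·log₁₀ N, so need 10·log₁₀ N ≥ 4.9.
N ≥ 10^(4.9/10) = 3.090, so N = 4.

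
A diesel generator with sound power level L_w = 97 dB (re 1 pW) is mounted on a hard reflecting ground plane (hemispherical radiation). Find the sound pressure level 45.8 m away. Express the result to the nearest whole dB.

The power spreads over a hemisphere of area 2π·r², so L_p = L_w − 10·log₁₀(2π·r²).
2π·r² = 1.318e+04 m², 10·log₁₀ of that is 41.199 dB.
L_p = 97 − 41.199 = 55.80 dB.

56 dB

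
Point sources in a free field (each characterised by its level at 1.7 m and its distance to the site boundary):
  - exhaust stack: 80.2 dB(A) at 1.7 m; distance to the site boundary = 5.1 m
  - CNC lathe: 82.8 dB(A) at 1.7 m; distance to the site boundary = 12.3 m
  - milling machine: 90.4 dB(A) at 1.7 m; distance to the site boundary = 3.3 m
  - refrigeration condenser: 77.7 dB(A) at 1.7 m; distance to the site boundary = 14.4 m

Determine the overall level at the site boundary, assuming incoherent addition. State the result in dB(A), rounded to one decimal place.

84.9 dB(A)

First find each source's level at the receiver (point-source: −20·log₁₀(r/r_ref)), then combine on an intensity basis.
exhaust stack: 80.2 − 20·log₁₀(5.1/1.7) = 80.2 − 9.54 = 70.66 dB(A).
CNC lathe: 82.8 − 20·log₁₀(12.3/1.7) = 82.8 − 17.19 = 65.61 dB(A).
milling machine: 90.4 − 20·log₁₀(3.3/1.7) = 90.4 − 5.76 = 84.64 dB(A).
refrigeration condenser: 77.7 − 20·log₁₀(14.4/1.7) = 77.7 − 18.56 = 59.14 dB(A).
Σ 10^(L/10) = 3.071e+08 → L_total = 10·log₁₀(3.071e+08) = 84.87 dB(A).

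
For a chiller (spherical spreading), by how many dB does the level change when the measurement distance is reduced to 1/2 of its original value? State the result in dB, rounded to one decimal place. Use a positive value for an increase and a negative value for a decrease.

+6.0 dB

A point source loses 6 dB per doubling of distance; generally ΔL = −20·log₁₀(r₂/r₁).
ΔL = −20·log₁₀(0.5) = +6.02 dB.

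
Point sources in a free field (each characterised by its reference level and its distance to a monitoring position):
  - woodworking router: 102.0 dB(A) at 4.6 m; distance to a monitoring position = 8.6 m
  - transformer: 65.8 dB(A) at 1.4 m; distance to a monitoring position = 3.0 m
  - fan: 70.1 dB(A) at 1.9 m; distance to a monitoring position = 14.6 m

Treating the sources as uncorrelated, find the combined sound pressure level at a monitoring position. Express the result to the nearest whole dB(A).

97 dB(A)

Propagate each source to the receiver with L = L_ref − 20·log₁₀(r/r_ref), then add intensities.
woodworking router: 102.0 − 20·log₁₀(8.6/4.6) = 102.0 − 5.43 = 96.57 dB(A).
transformer: 65.8 − 20·log₁₀(3.0/1.4) = 65.8 − 6.62 = 59.18 dB(A).
fan: 70.1 − 20·log₁₀(14.6/1.9) = 70.1 − 17.71 = 52.39 dB(A).
Σ 10^(L/10) = 4.535e+09 → L_total = 10·log₁₀(4.535e+09) = 96.57 dB(A).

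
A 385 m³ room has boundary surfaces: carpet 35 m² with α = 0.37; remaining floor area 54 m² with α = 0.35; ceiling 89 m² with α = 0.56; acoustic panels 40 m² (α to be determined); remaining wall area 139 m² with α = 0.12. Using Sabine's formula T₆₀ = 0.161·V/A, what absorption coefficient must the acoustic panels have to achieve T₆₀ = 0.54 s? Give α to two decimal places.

A = 0.161·V/T₆₀ = 0.161·385/0.54 = 114.79 m² sabins.
Absorption from the other surfaces = 35·0.37 + 54·0.35 + 89·0.56 + 139·0.12 = 98.37 m², so the acoustic panels must supply 16.42 m² over 40 m².
α = 16.42/40 = 0.410.

0.41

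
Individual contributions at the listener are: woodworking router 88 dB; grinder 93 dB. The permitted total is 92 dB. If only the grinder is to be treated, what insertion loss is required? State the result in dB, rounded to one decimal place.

3.2 dB

Fixed contribution from the other source: Σ 10^(L/10) = 10^(88/10) = 6.310e+08 (88.00 dB).
The limit corresponds to 10^(92/10) = 1.585e+09; subtracting the fixed part leaves 9.539e+08 for the grinder, i.e. 89.80 dB.
So the grinder must be reduced from 93 to 89.80 dB: IL = 3.20 dB.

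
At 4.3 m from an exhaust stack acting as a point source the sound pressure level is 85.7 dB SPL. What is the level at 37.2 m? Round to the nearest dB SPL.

67 dB SPL

Point-source attenuation: ΔL = 20·log₁₀(r₂/r₁) = 20·log₁₀(37.2/4.3) = 18.741 dB.
L₂ = 85.7 − 20·log₁₀(37.2/4.3) = 85.7 − 18.741 = 66.96 dB SPL.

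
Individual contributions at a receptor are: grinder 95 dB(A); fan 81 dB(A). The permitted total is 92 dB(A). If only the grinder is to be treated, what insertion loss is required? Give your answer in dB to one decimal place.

3.4 dB

The untreated sources together contribute 10^(81/10) = 1.259e+08, i.e. 81.00 dB(A).
The limit corresponds to 10^(92/10) = 1.585e+09; subtracting the fixed part leaves 1.459e+09 for the grinder, i.e. 91.64 dB(A).
So the grinder must be reduced from 95 to 91.64 dB(A): IL = 3.36 dB.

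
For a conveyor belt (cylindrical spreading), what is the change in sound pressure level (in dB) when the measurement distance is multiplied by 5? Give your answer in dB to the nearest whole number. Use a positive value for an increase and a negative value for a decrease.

-7 dB

Line-source spreading: ΔL = −10·log₁₀(r₂/r₁).
ΔL = −10·log₁₀(5) = -6.99 dB.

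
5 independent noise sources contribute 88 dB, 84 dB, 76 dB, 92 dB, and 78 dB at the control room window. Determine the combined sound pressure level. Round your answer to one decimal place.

For uncorrelated sources the intensities add, so convert each level to linear form, sum, and take 10·log₁₀ of the total.
Σ 10^(L/10) = 10^(88/10) + 10^(84/10) + 10^(76/10) + 10^(92/10) + 10^(78/10) = 2.570e+09.
L_total = 10·log₁₀(2.570e+09) = 94.10 dB.

94.1 dB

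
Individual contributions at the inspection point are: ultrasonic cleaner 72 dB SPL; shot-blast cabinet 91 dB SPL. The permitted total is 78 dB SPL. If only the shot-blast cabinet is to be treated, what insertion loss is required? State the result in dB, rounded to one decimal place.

14.3 dB

The untreated sources together contribute 10^(72/10) = 1.585e+07, i.e. 72.00 dB SPL.
To meet 78 dB SPL overall, the treated shot-blast cabinet may contribute at most 10^(78/10) − 1.585e+07 = 4.725e+07, i.e. 76.74 dB SPL.
Required insertion loss = 91 − 76.74 = 14.26 dB.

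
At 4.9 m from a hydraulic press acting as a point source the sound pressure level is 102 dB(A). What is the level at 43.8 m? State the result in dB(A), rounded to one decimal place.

83.0 dB(A)

Point-source attenuation: ΔL = 20·log₁₀(r₂/r₁) = 20·log₁₀(43.8/4.9) = 19.026 dB.
L₂ = 102 − 20·log₁₀(43.8/4.9) = 102 − 19.026 = 82.97 dB(A).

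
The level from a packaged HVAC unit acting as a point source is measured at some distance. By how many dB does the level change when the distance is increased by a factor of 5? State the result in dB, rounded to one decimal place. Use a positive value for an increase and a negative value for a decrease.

Point-source spreading: ΔL = −20·log₁₀(r₂/r₁).
ΔL = −20·log₁₀(5) = -13.98 dB.

-14.0 dB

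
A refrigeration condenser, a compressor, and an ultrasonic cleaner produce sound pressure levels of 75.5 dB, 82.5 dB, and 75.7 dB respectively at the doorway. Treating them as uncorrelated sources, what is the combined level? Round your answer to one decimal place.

84.0 dB

Incoherent sources combine by intensity addition: L_total = 10·log₁₀(Σ 10^(L_i/10)).
Σ 10^(L/10) = 10^(75.5/10) + 10^(82.5/10) + 10^(75.7/10) = 2.505e+08.
L_total = 10·log₁₀(2.505e+08) = 83.99 dB.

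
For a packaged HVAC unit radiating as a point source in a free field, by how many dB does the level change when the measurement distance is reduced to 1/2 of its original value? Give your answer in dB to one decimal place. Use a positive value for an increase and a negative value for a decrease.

A point source loses 6 dB per doubling of distance; generally ΔL = −20·log₁₀(r₂/r₁).
ΔL = −20·log₁₀(0.5) = +6.02 dB.

+6.0 dB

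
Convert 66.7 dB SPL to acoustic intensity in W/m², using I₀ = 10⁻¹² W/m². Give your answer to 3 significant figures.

I/I₀ = 10^(66.7/10) = 4.677e+06, so I = 4.677e+06 × 10⁻¹² W/m².

4.68e-06 W/m²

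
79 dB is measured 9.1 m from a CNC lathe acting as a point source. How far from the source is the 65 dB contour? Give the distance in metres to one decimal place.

45.6 m

For a point source L₁ − L₂ = 20·log₁₀(r₂/r₁), so r₂ = r₁·10^((L₁−L₂)/20).
r₂ = 9.1·10^((79−65)/20) = 9.1·10^(14.0/20) = 45.61 m.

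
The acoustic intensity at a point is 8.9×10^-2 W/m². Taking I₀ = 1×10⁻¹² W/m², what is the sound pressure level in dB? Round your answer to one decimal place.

109.5 dB

I/I₀ = 8.9×10^-2/10⁻¹² = 8.9×10^10, and L = 10·log₁₀(I/I₀).
L = 10·(0.9494 + 10) = 109.49 dB.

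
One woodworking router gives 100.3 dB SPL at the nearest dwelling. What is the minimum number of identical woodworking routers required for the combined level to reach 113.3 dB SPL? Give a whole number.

20

N identical sources give L₁ + 10·log₁₀ N, so require 10·log₁₀ N ≥ 113.3 − 100.3 = 13.0 dB.
N ≥ 10^(13.0/10) = 19.953, so N = 20.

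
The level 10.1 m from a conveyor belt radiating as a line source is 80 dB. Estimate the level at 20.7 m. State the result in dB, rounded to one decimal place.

76.9 dB

Cylindrical spreading from a line source gives a 10·log₁₀(r₂/r₁) drop.
L₂ = 80 − 10·log₁₀(20.7/10.1) = 80 − 3.116 = 76.88 dB.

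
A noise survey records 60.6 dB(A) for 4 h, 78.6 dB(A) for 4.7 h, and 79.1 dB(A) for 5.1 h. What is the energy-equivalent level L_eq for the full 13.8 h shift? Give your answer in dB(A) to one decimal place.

L_eq = 10·log₁₀[(1/T)·Σ tᵢ·10^(Lᵢ/10)] with T = 13.8 h.
Σ tᵢ·10^(Lᵢ/10) = 4·10^(60.6/10) + 4.7·10^(78.6/10) + 5.1·10^(79.1/10) = 7.596e+08.
L_eq = 10·log₁₀(7.596e+08/13.8) = 77.41 dB(A).

77.4 dB(A)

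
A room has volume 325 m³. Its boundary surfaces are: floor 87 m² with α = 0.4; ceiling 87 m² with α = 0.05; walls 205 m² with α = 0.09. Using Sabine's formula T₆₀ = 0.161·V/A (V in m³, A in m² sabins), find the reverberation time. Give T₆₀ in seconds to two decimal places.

A = Σ Sᵢαᵢ = 87·0.4 + 87·0.05 + 205·0.09 = 57.60 m².
T₆₀ = 0.161 × 325 / 57.60 = 0.908 s.

0.91 s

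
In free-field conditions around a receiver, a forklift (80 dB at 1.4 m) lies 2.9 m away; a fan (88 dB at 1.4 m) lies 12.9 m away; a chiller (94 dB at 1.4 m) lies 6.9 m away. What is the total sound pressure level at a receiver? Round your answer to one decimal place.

Apply inverse-square spreading to bring every level to the receiver, then sum 10^(L/10).
forklift: 80 − 20·log₁₀(2.9/1.4) = 80 − 6.33 = 73.67 dB.
fan: 88 − 20·log₁₀(12.9/1.4) = 88 − 19.29 = 68.71 dB.
chiller: 94 − 20·log₁₀(6.9/1.4) = 94 − 13.85 = 80.15 dB.
Σ 10^(L/10) = 1.341e+08 → L_total = 10·log₁₀(1.341e+08) = 81.28 dB.

81.3 dB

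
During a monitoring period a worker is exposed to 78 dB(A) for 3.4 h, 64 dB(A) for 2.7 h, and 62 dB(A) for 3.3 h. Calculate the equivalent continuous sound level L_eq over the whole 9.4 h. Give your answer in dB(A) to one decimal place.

Weight each interval's intensity by its duration and average over T = 9.4 h:
Σ tᵢ·10^(Lᵢ/10) = 3.4·10^(78/10) + 2.7·10^(64/10) + 3.3·10^(62/10) = 2.265e+08.
L_eq = 10·log₁₀(2.265e+08/9.4) = 73.82 dB(A).

73.8 dB(A)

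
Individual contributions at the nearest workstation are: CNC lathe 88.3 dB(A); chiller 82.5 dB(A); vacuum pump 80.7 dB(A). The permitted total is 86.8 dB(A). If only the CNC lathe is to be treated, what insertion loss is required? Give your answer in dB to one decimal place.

The untreated sources together contribute 10^(82.5/10) + 10^(80.7/10) = 2.953e+08, i.e. 84.70 dB(A).
The limit corresponds to 10^(86.8/10) = 4.786e+08; subtracting the fixed part leaves 1.833e+08 for the CNC lathe, i.e. 82.63 dB(A).
So the CNC lathe must be reduced from 88.3 to 82.63 dB(A): IL = 5.67 dB.

5.7 dB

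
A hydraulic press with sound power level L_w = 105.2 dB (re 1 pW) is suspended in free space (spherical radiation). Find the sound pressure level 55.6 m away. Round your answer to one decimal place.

L_p = L_w − 10·log₁₀(4π·r²) with r = 55.6 m.
4π·r² = 3.885e+04 m², 10·log₁₀ of that is 45.894 dB.
L_p = 105.2 − 45.894 = 59.31 dB.

59.3 dB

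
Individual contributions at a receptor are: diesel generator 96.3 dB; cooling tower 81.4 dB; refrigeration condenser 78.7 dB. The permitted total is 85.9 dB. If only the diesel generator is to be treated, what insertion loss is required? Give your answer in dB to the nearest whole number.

Fixed contribution from the other sources: Σ 10^(L/10) = 10^(81.4/10) + 10^(78.7/10) = 2.122e+08 (83.27 dB).
The limit corresponds to 10^(85.9/10) = 3.890e+08; subtracting the fixed part leaves 1.769e+08 for the diesel generator, i.e. 82.48 dB.
Required insertion loss = 96.3 − 82.48 = 13.82 dB.

14 dB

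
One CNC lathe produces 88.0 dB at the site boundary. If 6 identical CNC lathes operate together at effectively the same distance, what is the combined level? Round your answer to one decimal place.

N identical incoherent sources raise the level by 10·log₁₀ N.
L_total = 88.0 + 10·log₁₀(6) = 88.0 + 7.782 = 95.78 dB.

95.8 dB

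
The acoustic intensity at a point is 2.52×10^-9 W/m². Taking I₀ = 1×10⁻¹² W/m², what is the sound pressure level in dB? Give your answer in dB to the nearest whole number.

34 dB

Dividing by I₀ shifts the exponent by 12: I/I₀ = 2.52×10^3.
L = 10·(0.4014 + 3) = 34.01 dB.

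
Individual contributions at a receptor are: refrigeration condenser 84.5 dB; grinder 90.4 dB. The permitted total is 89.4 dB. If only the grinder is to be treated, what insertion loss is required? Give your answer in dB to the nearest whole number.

The untreated sources together contribute 10^(84.5/10) = 2.818e+08, i.e. 84.50 dB.
To meet 89.4 dB overall, the treated grinder may contribute at most 10^(89.4/10) − 2.818e+08 = 5.891e+08, i.e. 87.70 dB.
So the grinder must be reduced from 90.4 to 87.70 dB: IL = 2.70 dB.

3 dB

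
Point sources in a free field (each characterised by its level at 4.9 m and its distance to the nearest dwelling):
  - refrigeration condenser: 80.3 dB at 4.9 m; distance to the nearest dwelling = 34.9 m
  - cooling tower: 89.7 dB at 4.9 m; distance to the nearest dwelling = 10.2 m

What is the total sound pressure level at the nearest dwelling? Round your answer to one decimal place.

First find each source's level at the receiver (point-source: −20·log₁₀(r/r_ref)), then combine on an intensity basis.
refrigeration condenser: 80.3 − 20·log₁₀(34.9/4.9) = 80.3 − 17.05 = 63.25 dB.
cooling tower: 89.7 − 20·log₁₀(10.2/4.9) = 89.7 − 6.37 = 83.33 dB.
Σ 10^(L/10) = 2.175e+08 → L_total = 10·log₁₀(2.175e+08) = 83.37 dB.

83.4 dB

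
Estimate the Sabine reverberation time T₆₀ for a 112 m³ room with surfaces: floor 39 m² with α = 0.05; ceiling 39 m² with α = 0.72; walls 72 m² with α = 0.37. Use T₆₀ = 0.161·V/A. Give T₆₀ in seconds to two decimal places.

0.32 s

A = Σ Sᵢαᵢ = 39·0.05 + 39·0.72 + 72·0.37 = 56.67 m².
T₆₀ = 0.161 × 112 / 56.67 = 0.318 s.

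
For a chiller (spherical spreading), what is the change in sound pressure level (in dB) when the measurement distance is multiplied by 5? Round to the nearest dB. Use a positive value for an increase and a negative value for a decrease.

Point-source spreading: ΔL = −20·log₁₀(r₂/r₁).
ΔL = −20·log₁₀(5) = -13.98 dB.

-14 dB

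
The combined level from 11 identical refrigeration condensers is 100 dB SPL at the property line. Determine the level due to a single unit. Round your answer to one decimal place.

89.6 dB SPL

For N identical incoherent sources L_total = L₁ + 10·log₁₀ N, so L₁ = 100 − 10·log₁₀(11) = 100 − 10.414.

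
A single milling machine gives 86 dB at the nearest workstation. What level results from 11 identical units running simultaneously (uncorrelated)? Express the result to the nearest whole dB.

L_total = L₁ + 10·log₁₀ N for N identical incoherent sources.
L_total = 86 + 10·log₁₀(11) = 86 + 10.414 = 96.41 dB.

96 dB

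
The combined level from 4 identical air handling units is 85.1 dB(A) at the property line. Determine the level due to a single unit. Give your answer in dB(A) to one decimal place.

Dividing the total intensity by 4 lowers the level by 10·log₁₀ 4 = 6.021 dB: L₁ = 85.1 − 6.021.

79.1 dB(A)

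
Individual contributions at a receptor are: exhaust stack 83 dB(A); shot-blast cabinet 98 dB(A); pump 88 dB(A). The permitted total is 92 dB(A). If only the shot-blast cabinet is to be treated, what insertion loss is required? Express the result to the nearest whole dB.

Fixed contribution from the other sources: Σ 10^(L/10) = 10^(83/10) + 10^(88/10) = 8.305e+08 (89.19 dB(A)).
To meet 92 dB(A) overall, the treated shot-blast cabinet may contribute at most 10^(92/10) − 8.305e+08 = 7.544e+08, i.e. 88.78 dB(A).
Required insertion loss = 98 − 88.78 = 9.22 dB.

9 dB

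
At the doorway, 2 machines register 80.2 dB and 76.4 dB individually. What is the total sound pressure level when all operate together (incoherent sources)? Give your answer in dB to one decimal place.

Incoherent sources combine by intensity addition: L_total = 10·log₁₀(Σ 10^(L_i/10)).
Σ 10^(L/10) = 10^(80.2/10) + 10^(76.4/10) = 1.484e+08.
L_total = 10·log₁₀(1.484e+08) = 81.71 dB.

81.7 dB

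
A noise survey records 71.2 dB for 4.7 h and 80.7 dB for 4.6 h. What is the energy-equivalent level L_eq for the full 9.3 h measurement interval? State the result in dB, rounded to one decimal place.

The energy average is taken in the linear domain: L_eq = 10·log₁₀[(Σ tᵢ·10^(Lᵢ/10))/T], T = 9.3 h.
Σ tᵢ·10^(Lᵢ/10) = 4.7·10^(71.2/10) + 4.6·10^(80.7/10) = 6.024e+08.
L_eq = 10·log₁₀(6.024e+08/9.3) = 78.11 dB.

78.1 dB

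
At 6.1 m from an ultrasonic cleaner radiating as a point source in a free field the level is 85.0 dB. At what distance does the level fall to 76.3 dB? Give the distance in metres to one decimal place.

16.6 m

Point-source spreading drops the level by 20·log₁₀(r₂/r₁); inverting, r₂/r₁ = 10^(ΔL/20).
r₂ = 6.1·10^((85.0−76.3)/20) = 6.1·10^(8.7/20) = 16.61 m.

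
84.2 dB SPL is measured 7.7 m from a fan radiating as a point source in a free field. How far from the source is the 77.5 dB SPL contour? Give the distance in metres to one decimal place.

Point-source spreading drops the level by 20·log₁₀(r₂/r₁); inverting, r₂/r₁ = 10^(ΔL/20).
r₂ = 7.7·10^((84.2−77.5)/20) = 7.7·10^(6.7/20) = 16.65 m.

16.7 m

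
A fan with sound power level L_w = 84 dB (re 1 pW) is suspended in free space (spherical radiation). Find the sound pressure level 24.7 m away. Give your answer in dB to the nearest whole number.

The power spreads over a sphere of area 4π·r², so L_p = L_w − 10·log₁₀(4π·r²).
4π·r² = 7667 m², 10·log₁₀ of that is 38.846 dB.
L_p = 84 − 38.846 = 45.15 dB.

45 dB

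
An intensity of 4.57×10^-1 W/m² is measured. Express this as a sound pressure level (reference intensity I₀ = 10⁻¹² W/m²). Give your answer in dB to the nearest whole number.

117 dB

Dividing by I₀ shifts the exponent by 12: I/I₀ = 4.57×10^11.
L = 10·(0.6599 + 11) = 116.60 dB.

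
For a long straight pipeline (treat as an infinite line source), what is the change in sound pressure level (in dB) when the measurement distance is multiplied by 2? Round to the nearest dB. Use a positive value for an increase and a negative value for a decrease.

Line-source spreading: ΔL = −10·log₁₀(r₂/r₁).
ΔL = −10·log₁₀(2) = -3.01 dB.

-3 dB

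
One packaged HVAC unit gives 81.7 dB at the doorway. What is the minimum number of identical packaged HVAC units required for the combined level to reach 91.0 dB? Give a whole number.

N identical sources give L₁ + 10·log₁₀ N, so require 10·log₁₀ N ≥ 91.0 − 81.7 = 9.3 dB.
N ≥ 10^(9.3/10) = 8.511, so N = 9.

9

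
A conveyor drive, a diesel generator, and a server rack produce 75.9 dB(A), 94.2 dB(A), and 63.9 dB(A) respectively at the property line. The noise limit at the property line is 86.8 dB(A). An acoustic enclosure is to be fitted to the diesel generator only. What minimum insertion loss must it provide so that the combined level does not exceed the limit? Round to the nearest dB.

The untreated sources together contribute 10^(75.9/10) + 10^(63.9/10) = 4.136e+07, i.e. 76.17 dB(A).
To meet 86.8 dB(A) overall, the treated diesel generator may contribute at most 10^(86.8/10) − 4.136e+07 = 4.373e+08, i.e. 86.41 dB(A).
Required insertion loss = 94.2 − 86.41 = 7.79 dB.

8 dB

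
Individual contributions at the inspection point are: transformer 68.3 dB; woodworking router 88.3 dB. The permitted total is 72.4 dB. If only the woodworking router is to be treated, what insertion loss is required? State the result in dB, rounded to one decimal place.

Everything except the woodworking router sums to 10^(68.3/10) = 6.761e+06 in linear terms, 68.30 dB.
To meet 72.4 dB overall, the treated woodworking router may contribute at most 10^(72.4/10) − 6.761e+06 = 1.062e+07, i.e. 70.26 dB.
Required insertion loss = 88.3 − 70.26 = 18.04 dB.

18.0 dB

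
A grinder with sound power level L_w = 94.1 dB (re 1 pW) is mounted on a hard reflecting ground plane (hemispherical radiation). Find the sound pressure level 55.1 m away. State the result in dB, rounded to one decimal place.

51.3 dB

The power spreads over a hemisphere of area 2π·r², so L_p = L_w − 10·log₁₀(2π·r²).
2π·r² = 1.908e+04 m², 10·log₁₀ of that is 42.805 dB.
L_p = 94.1 − 42.805 = 51.30 dB.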